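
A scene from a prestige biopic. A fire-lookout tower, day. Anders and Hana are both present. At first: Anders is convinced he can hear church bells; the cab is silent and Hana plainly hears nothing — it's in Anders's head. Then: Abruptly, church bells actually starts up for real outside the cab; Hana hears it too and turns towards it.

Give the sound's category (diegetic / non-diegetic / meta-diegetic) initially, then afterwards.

Initially: only Anders 'hears' it — imagined, in his mind → meta-diegetic.
Afterwards: now there's a real external source and Hana hears it too — in the story world → diegetic.

meta-diegetic, diegetic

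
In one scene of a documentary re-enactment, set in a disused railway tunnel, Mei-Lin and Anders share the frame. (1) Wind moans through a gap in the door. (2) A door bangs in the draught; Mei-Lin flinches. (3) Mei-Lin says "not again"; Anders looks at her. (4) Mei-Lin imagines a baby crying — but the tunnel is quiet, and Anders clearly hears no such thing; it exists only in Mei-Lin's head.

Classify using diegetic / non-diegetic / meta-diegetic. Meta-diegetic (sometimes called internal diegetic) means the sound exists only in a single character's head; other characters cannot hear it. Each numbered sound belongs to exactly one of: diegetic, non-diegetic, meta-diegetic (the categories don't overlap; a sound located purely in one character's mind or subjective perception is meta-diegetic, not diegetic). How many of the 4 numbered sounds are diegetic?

3

(1) is diegetic: wind is part of the location's real environment.
(2) is diegetic: the sound comes from a door physically present in the location.
Sound (3): Mei-Lin is a character speaking aloud in the scene, so diegetic.
(4) subjective to Mei-Lin: the tunnel is silent and Anders hears nothing → meta-diegetic.
So 3 of the 4 are diegetic: (1), (2), (3).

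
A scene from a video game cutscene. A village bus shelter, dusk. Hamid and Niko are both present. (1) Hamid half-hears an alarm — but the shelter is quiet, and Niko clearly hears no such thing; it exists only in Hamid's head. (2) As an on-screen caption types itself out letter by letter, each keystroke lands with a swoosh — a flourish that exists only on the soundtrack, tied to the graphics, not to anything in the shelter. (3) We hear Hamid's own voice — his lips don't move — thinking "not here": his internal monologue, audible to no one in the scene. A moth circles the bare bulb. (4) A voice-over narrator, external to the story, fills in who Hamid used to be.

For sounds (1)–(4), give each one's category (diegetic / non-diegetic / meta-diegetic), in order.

(1) is meta-diegetic: Hamid alone 'hears' it — an imagined sound, not present in the space.
(2) is non-diegetic: the caption isn't part of the story world, so neither is the sound tied to it.
(3) Hamid's thought-voice: a private mental sound no other character can hear → meta-diegetic.
(4) commentary laid over the scene from outside the fiction → non-diegetic.

meta-diegetic, non-diegetic, meta-diegetic, non-diegetic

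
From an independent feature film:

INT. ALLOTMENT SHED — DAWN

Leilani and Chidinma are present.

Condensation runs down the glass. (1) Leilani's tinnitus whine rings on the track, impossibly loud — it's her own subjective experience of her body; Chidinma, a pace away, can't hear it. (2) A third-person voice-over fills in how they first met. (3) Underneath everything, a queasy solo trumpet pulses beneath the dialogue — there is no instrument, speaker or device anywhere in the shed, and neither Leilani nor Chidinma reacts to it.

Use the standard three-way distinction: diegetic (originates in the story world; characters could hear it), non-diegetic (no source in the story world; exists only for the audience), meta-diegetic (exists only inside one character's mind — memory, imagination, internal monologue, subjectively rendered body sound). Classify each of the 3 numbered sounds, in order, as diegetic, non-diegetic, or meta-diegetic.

meta-diegetic, non-diegetic, non-diegetic

Sound (1): a subjective body sound — Leilani's private perception, inaudible to Chidinma, so meta-diegetic.
Sound (2): the narrator exists outside the story world, addressing only the audience, so non-diegetic.
(3) is non-diegetic: nothing in the shed produces it and the characters don't hear it — pure soundtrack.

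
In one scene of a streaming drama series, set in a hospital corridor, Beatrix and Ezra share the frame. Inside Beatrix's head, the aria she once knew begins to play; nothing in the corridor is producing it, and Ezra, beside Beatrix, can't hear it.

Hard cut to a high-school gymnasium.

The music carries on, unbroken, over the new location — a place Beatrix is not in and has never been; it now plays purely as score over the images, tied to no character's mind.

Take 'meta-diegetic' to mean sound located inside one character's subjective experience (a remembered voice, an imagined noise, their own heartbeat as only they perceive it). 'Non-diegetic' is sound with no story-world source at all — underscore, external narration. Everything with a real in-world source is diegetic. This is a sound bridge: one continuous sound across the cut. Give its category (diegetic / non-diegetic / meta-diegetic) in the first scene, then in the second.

meta-diegetic, non-diegetic

Scene one: the music exists only inside Beatrix's mind; Ezra can't hear it → meta-diegetic.
Scene two: it's detached from Beatrix entirely and plays over unrelated images with no in-world source — conventional underscore → non-diegetic.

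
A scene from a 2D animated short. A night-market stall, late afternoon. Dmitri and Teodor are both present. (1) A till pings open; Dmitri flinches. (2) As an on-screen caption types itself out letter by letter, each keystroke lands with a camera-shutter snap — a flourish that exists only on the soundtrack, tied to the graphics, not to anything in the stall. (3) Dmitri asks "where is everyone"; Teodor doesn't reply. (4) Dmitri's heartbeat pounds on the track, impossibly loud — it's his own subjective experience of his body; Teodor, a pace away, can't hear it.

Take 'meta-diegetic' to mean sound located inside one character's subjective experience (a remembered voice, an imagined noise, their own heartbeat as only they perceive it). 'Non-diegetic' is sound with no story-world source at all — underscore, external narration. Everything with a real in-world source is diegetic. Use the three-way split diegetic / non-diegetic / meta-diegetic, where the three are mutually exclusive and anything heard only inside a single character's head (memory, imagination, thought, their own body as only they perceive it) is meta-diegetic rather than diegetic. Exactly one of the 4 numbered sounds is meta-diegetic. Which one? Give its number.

4

(1) an in-world source (a till); characters could hear it → diegetic.
(2) is non-diegetic: sound married to a title/caption — outside the diegesis by definition.
Sound (3): on-screen dialogue — Dmitri speaks and Teodor is there to hear, so diegetic.
(4) a subjective body sound — Dmitri's private perception, inaudible to Teodor → meta-diegetic.
Only (4) is meta-diegetic.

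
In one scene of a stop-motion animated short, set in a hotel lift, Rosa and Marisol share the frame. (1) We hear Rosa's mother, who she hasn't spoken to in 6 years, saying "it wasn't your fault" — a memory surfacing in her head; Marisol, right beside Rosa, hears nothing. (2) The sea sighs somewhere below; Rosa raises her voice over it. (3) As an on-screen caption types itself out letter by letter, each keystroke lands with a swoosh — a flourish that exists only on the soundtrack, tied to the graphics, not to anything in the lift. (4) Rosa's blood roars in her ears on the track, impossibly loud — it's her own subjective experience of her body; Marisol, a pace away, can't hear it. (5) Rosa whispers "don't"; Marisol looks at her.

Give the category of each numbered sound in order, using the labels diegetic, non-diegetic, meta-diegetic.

(1) it's Rosa's recollection rendered as sound; the other character can't hear it → meta-diegetic.
(2) it's the actual ambient sound of the location → diegetic.
Sound (3): it accompanies on-screen graphics, not anything inside the story world, so non-diegetic.
Sound (4): a subjective body sound — Rosa's private perception, inaudible to Marisol, so meta-diegetic.
Sound (5): spoken by a character present in the story world, so diegetic.

meta-diegetic, diegetic, non-diegetic, meta-diegetic, diegetic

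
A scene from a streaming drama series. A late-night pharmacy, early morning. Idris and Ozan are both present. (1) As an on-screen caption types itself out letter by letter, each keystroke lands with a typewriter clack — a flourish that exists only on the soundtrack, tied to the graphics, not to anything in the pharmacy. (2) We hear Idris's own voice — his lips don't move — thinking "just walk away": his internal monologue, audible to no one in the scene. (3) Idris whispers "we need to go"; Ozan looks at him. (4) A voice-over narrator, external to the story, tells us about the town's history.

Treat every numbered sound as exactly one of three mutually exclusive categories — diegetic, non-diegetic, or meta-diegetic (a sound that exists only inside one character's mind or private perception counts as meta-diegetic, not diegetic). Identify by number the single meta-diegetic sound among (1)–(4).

2

(1) is non-diegetic: the caption isn't part of the story world, so neither is the sound tied to it.
(2) is meta-diegetic: it's Idris's unspoken thought, heard only by the audience via his subjectivity.
(3) is diegetic: on-screen dialogue — Idris speaks and Ozan is there to hear.
Sound (4): commentary laid over the scene from outside the fiction, so non-diegetic.
Only (2) is meta-diegetic.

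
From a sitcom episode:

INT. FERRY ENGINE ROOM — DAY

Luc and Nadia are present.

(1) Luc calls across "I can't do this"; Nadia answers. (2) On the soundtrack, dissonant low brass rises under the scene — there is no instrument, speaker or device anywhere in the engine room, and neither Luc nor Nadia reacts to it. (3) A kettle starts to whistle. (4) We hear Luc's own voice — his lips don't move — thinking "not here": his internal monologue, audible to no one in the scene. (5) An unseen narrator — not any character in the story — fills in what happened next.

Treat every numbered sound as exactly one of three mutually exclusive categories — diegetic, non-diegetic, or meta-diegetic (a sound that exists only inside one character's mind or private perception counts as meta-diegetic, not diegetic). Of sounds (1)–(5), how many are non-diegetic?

Sound (1): spoken by a character present in the story world, so diegetic.
Sound (2): nothing in the engine room produces it and the characters don't hear it — pure soundtrack, so non-diegetic.
Sound (3): a kettle is a real object/event in the scene's world, so diegetic.
Sound (4): Luc's thought-voice: a private mental sound no other character can hear, so meta-diegetic.
Sound (5): the narrator exists outside the story world, addressing only the audience, so non-diegetic.
Non-diegetic: (2), (5) — that's 2.

2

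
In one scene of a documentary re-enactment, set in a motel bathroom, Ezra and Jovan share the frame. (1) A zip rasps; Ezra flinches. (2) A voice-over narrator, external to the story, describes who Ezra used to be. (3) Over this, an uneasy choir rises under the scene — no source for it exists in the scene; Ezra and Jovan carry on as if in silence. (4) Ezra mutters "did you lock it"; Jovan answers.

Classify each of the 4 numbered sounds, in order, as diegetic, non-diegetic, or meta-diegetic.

(1) the sound comes from a zip physically present in the location → diegetic.
(2) external voice-over — not a character, not heard by anyone in the scene → non-diegetic.
(3) is non-diegetic: it has no source in the story world and no character can hear it — it's underscore.
Sound (4): on-screen dialogue — Ezra speaks and Jovan is there to hear, so diegetic.

diegetic, non-diegetic, non-diegetic, diegetic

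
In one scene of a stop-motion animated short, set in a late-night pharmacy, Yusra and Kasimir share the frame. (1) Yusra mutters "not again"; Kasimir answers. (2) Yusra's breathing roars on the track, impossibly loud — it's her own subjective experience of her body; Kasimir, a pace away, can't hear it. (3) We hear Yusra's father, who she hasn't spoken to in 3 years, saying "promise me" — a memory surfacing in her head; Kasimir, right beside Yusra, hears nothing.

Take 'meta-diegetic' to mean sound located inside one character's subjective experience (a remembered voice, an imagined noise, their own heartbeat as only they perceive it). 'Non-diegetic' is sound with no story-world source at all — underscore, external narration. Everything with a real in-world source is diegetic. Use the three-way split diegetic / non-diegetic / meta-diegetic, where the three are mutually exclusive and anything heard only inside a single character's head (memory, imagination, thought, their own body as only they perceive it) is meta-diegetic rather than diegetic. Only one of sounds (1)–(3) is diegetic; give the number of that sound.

1

(1) on-screen dialogue — Yusra speaks and Kasimir is there to hear → diegetic.
(2) a subjective body sound — Yusra's private perception, inaudible to Kasimir → meta-diegetic.
(3) is meta-diegetic: it's Yusra's recollection rendered as sound; the other character can't hear it.
Only (1) is diegetic.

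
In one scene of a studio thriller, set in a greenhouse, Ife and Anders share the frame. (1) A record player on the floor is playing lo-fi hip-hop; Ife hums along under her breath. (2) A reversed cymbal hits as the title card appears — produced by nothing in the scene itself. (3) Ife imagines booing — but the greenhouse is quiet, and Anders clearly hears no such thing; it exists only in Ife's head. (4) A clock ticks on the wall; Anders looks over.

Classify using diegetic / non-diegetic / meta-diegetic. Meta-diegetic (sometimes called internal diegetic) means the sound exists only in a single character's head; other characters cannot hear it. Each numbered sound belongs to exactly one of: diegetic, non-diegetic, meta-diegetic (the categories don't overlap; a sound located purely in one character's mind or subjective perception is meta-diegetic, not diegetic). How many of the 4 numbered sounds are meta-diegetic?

1

Sound (1): a record player is a physical source in the scene and Ife reacts to it, so diegetic.
(2) is non-diegetic: an editorial stinger — it belongs to the cut, not the story world.
Sound (3): Ife alone 'hears' it — an imagined sound, not present in the space, so meta-diegetic.
(4) a clock is a real object/event in the scene's world → diegetic.
So 1 of the 4 is meta-diegetic: (3).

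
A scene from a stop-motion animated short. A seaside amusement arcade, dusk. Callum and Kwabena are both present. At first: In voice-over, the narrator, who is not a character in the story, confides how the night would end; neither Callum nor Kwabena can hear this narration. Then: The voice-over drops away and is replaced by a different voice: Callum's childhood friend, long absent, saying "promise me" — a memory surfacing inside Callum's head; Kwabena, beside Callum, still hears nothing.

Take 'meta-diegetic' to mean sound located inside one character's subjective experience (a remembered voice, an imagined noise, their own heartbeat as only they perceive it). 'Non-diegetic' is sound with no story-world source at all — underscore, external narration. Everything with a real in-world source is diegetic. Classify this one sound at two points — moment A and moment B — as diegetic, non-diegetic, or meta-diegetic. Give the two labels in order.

non-diegetic, meta-diegetic

Moment A: the external narrator addresses only the audience — outside the story world → non-diegetic.
Moment B: the replacement voice is a memory inside Callum's mind specifically → meta-diegetic.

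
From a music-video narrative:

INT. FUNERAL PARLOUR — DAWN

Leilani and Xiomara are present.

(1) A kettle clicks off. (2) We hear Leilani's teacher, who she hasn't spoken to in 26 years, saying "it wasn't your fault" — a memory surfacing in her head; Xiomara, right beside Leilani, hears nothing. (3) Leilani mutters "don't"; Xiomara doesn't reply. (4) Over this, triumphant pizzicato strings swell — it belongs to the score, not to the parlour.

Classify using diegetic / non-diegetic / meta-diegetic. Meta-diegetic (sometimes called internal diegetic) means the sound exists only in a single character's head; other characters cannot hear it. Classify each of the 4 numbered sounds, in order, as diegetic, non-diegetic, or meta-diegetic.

diegetic, meta-diegetic, diegetic, non-diegetic

(1) is diegetic: the sound comes from a kettle physically present in the location.
(2) is meta-diegetic: it's Leilani's recollection rendered as sound; the other character can't hear it.
(3) on-screen dialogue — Leilani speaks and Xiomara is there to hear → diegetic.
(4) is non-diegetic: nothing in the parlour produces it and the characters don't hear it — pure soundtrack.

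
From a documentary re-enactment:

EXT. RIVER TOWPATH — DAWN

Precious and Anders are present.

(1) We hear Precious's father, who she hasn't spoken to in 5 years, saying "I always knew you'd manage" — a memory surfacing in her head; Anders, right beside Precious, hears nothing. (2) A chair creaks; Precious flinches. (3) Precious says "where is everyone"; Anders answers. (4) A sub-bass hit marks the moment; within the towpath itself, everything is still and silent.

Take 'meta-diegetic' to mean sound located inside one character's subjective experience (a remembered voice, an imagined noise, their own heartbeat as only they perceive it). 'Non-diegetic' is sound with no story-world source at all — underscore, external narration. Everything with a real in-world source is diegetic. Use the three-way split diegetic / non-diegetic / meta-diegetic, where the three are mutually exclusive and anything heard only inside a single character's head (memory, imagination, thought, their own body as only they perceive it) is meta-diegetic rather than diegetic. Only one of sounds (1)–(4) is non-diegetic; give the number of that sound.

Sound (1): the voice is a memory playing only inside Precious's mind; Anders can't hear it, so meta-diegetic.
(2) is diegetic: an in-world source (a chair); characters could hear it.
(3) spoken by a character present in the story world → diegetic.
Sound (4): nothing in the scene produces it; it's an accent added for the audience, so non-diegetic.
Only (4) is non-diegetic.

4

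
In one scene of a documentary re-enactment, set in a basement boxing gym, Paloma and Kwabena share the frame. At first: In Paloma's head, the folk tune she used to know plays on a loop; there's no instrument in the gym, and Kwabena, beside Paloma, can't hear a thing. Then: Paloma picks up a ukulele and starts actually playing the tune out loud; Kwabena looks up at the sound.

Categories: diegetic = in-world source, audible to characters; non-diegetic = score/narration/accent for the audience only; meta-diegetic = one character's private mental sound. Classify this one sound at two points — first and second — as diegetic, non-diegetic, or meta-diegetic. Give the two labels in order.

First: the tune exists only as Paloma's private memory; Kwabena can't hear it → meta-diegetic.
Second: Paloma is now producing it live on a ukulele, in the room, and Kwabena hears it → diegetic.

meta-diegetic, diegetic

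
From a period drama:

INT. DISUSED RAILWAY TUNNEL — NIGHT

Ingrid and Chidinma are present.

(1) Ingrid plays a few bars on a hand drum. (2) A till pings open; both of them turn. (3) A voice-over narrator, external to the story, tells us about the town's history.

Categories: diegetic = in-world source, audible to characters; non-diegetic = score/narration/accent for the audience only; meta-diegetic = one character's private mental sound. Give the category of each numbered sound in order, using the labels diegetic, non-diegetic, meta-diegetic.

diegetic, diegetic, non-diegetic

(1) the instrument and the performer are both in the scene → diegetic.
Sound (2): a till is a real object/event in the scene's world, so diegetic.
(3) commentary laid over the scene from outside the fiction → non-diegetic.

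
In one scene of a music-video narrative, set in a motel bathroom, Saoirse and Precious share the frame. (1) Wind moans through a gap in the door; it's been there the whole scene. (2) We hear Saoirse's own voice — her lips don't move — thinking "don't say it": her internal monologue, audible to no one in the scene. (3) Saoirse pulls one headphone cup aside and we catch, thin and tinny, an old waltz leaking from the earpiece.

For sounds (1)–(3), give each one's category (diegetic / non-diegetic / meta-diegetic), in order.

diegetic, meta-diegetic, diegetic

(1) is diegetic: it's the actual ambient sound of the location.
(2) is meta-diegetic: it's Saoirse's unspoken thought, heard only by the audience via her subjectivity.
(3) is diegetic: the headphones are an on-screen source.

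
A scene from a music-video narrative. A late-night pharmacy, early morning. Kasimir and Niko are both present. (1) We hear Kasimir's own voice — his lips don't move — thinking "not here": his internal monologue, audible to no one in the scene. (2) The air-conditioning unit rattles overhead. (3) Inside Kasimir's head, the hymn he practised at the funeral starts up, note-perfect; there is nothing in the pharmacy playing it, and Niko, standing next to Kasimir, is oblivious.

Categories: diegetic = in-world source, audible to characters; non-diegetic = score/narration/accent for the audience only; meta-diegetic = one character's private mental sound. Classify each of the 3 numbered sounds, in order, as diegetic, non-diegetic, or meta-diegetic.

(1) is meta-diegetic: internal monologue — inside Kasimir's mind, not spoken into the scene.
(2) is diegetic: the air-conditioning unit is part of the location's real environment.
(3) is meta-diegetic: it lives in Kasimir's subjectivity, not in the pharmacy.

meta-diegetic, diegetic, meta-diegetic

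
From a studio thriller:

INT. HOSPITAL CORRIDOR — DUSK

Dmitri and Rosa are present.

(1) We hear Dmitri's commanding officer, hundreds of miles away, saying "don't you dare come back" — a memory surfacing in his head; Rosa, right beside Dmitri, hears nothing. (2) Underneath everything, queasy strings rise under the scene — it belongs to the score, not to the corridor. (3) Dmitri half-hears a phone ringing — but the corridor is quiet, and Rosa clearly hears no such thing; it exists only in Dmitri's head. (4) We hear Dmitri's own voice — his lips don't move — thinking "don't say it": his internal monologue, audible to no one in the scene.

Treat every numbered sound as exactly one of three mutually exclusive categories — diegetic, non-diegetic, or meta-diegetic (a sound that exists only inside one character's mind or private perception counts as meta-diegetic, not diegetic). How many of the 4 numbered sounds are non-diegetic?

1

(1) is meta-diegetic: the voice is a memory playing only inside Dmitri's mind; Rosa can't hear it.
(2) is non-diegetic: nothing in the corridor produces it and the characters don't hear it — pure soundtrack.
(3) is meta-diegetic: the sound is imagined by Dmitri; nothing in the story world is producing it and Rosa can't hear it.
(4) Dmitri's thought-voice: a private mental sound no other character can hear → meta-diegetic.
So 1 of the 4 is non-diegetic: (2).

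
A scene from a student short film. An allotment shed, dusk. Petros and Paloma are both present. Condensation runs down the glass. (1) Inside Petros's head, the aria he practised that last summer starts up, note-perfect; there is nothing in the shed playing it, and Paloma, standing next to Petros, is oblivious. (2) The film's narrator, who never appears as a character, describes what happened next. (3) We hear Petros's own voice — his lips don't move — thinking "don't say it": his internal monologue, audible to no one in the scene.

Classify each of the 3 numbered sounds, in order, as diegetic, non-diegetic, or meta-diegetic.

meta-diegetic, non-diegetic, meta-diegetic

(1) the music is a memory playing inside Petros's mind alone; no real-world source, Paloma can't hear it → meta-diegetic.
(2) is non-diegetic: the narrator exists outside the story world, addressing only the audience.
(3) it's Petros's unspoken thought, heard only by the audience via his subjectivity → meta-diegetic.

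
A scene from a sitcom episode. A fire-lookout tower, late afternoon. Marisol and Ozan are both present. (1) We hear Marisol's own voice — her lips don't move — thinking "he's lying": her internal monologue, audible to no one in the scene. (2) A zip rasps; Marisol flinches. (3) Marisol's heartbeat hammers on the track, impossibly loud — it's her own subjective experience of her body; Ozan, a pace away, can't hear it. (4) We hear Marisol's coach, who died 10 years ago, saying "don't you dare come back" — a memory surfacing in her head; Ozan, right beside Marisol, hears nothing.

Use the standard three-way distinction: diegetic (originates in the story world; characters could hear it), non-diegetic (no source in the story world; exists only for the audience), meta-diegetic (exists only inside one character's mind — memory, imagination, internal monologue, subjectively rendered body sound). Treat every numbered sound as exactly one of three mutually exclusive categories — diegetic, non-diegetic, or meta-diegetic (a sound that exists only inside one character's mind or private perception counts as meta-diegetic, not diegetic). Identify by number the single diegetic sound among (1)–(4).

(1) is meta-diegetic: it's Marisol's unspoken thought, heard only by the audience via her subjectivity.
Sound (2): a zip is a real object/event in the scene's world, so diegetic.
(3) is meta-diegetic: it's Marisol's internal bodily sensation rendered as sound; only Marisol 'hears' it.
(4) it's Marisol's recollection rendered as sound; the other character can't hear it → meta-diegetic.
Only (2) is diegetic.

2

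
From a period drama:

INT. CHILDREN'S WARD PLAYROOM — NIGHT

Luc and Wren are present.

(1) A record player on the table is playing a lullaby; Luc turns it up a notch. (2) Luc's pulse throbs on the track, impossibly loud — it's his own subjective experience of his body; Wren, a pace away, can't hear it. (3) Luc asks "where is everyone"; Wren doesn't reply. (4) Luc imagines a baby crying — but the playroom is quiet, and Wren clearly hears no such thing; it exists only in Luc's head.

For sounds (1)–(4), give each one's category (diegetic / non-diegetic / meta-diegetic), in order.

(1) is diegetic: source music from a record player, which exists in the story world.
(2) is meta-diegetic: point-of-audition from inside Luc's body; not a sound in the room.
Sound (3): spoken by a character present in the story world, so diegetic.
(4) subjective to Luc: the playroom is silent and Wren hears nothing → meta-diegetic.

diegetic, meta-diegetic, diegetic, meta-diegetic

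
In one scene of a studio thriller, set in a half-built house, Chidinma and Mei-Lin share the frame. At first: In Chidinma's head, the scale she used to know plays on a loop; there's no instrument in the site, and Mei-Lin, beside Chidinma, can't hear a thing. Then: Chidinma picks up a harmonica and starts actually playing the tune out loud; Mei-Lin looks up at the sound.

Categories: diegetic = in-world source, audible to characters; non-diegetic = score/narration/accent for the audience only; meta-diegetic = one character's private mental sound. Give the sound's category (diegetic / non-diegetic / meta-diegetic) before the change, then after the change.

Before the change: the tune exists only as Chidinma's private memory; Mei-Lin can't hear it → meta-diegetic.
After the change: Chidinma is now producing it live on a harmonica, in the room, and Mei-Lin hears it → diegetic.

meta-diegetic, diegetic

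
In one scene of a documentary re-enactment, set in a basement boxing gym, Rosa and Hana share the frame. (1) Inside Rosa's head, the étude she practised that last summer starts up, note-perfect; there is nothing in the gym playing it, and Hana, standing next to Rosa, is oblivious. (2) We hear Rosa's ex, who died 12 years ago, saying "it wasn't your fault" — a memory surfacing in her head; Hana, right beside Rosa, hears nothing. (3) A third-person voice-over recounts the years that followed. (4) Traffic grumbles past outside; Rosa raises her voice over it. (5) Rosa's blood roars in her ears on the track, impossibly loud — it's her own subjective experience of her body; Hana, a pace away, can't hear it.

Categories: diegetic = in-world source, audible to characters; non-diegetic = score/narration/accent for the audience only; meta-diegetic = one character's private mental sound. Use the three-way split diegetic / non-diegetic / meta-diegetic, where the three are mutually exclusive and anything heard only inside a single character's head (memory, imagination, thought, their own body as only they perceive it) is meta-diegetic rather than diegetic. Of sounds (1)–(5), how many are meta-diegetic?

(1) remembered music, private to Rosa — Hana is oblivious because it isn't in the room → meta-diegetic.
(2) is meta-diegetic: the voice is a memory playing only inside Rosa's mind; Hana can't hear it.
Sound (3): external voice-over — not a character, not heard by anyone in the scene, so non-diegetic.
Sound (4): ambient/room sound belonging to the story's physical space, so diegetic.
Sound (5): point-of-audition from inside Rosa's body; not a sound in the room, so meta-diegetic.
Meta-diegetic: (1), (2), (5) — that's 3.

3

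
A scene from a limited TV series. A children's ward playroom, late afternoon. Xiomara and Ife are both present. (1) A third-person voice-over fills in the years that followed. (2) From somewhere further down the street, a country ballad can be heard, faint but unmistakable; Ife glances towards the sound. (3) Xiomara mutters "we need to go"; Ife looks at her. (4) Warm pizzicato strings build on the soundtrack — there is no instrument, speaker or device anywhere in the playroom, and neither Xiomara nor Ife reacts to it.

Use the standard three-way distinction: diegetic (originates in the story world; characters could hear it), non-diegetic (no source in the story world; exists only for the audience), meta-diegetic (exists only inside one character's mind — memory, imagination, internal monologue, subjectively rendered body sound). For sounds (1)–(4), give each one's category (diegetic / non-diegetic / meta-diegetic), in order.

non-diegetic, diegetic, diegetic, non-diegetic

(1) external voice-over — not a character, not heard by anyone in the scene → non-diegetic.
Sound (2): off-screen diegetic: the source is out of frame but still in the story's space, so diegetic.
(3) spoken by a character present in the story world → diegetic.
(4) is non-diegetic: score with no on-screen or off-screen source; it exists for the audience alone.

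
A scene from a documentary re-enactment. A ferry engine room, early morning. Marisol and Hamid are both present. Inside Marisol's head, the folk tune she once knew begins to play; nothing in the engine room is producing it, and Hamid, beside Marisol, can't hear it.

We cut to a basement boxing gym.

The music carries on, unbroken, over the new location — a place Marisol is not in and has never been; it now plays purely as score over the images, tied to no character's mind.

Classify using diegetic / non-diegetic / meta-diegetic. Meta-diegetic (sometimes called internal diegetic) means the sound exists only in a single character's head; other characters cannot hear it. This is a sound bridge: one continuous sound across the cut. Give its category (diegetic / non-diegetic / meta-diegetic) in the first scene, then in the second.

Scene one: the music exists only inside Marisol's mind; Hamid can't hear it → meta-diegetic.
Scene two: it's detached from Marisol entirely and plays over unrelated images with no in-world source — conventional underscore → non-diegetic.

meta-diegetic, non-diegetic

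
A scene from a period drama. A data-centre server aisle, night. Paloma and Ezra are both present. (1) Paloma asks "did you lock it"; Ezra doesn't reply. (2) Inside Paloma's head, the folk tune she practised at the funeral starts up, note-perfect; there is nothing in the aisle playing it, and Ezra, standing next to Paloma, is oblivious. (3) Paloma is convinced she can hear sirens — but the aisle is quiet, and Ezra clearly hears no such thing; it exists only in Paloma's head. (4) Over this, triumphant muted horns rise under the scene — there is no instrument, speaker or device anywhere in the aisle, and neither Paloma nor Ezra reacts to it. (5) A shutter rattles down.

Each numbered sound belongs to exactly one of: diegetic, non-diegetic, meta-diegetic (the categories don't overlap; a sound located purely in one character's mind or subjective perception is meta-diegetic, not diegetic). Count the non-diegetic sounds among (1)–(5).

Sound (1): Paloma is a character speaking aloud in the scene, so diegetic.
(2) is meta-diegetic: remembered music, private to Paloma — Ezra is oblivious because it isn't in the room.
(3) is meta-diegetic: subjective to Paloma: the aisle is silent and Ezra hears nothing.
(4) it has no source in the story world and no character can hear it — it's underscore → non-diegetic.
(5) is diegetic: an in-world source (a shutter); characters could hear it.
So 1 of the 5 is non-diegetic: (4).

1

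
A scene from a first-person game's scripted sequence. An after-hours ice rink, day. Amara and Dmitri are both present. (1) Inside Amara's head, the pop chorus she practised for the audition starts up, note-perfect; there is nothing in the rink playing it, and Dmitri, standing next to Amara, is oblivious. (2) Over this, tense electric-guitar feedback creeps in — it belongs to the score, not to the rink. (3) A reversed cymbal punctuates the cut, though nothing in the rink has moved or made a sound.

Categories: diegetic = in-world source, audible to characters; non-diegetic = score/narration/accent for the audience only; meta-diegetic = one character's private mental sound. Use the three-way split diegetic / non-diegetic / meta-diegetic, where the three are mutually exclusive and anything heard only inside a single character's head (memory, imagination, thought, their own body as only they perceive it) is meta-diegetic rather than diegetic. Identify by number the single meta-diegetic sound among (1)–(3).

(1) is meta-diegetic: remembered music, private to Amara — Dmitri is oblivious because it isn't in the room.
Sound (2): it has no source in the story world and no character can hear it — it's underscore, so non-diegetic.
(3) is non-diegetic: an editorial stinger — it belongs to the cut, not the story world.
Only (1) is meta-diegetic.

1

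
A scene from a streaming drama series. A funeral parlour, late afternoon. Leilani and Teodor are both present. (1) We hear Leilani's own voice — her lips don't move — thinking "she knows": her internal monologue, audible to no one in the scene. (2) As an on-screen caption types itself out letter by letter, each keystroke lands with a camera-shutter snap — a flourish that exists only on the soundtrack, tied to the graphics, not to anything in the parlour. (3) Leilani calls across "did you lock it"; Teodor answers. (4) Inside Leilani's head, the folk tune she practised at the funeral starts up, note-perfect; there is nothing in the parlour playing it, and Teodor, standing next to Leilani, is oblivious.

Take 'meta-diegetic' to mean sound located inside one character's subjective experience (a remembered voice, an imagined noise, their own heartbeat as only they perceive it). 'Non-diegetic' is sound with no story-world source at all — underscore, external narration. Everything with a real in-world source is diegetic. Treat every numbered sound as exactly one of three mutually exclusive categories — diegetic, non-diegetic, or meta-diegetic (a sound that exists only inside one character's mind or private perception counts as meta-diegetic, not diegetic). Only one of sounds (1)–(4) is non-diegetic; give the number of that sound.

(1) is meta-diegetic: internal monologue — inside Leilani's mind, not spoken into the scene.
(2) sound married to a title/caption — outside the diegesis by definition → non-diegetic.
(3) on-screen dialogue — Leilani speaks and Teodor is there to hear → diegetic.
(4) remembered music, private to Leilani — Teodor is oblivious because it isn't in the room → meta-diegetic.
Only (2) is non-diegetic.

2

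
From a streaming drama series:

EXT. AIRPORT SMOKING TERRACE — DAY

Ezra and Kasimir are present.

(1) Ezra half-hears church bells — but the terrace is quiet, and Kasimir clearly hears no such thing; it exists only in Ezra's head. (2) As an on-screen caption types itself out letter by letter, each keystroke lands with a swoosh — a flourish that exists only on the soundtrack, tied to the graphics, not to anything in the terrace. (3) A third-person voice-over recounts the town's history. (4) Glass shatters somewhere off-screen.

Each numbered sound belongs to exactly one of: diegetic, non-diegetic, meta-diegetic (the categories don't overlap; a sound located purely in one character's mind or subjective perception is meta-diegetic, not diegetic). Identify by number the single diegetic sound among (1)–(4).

(1) subjective to Ezra: the terrace is silent and Kasimir hears nothing → meta-diegetic.
(2) the caption isn't part of the story world, so neither is the sound tied to it → non-diegetic.
(3) the narrator exists outside the story world, addressing only the audience → non-diegetic.
(4) glass is a real object/event in the scene's world → diegetic.
Only (4) is diegetic.

4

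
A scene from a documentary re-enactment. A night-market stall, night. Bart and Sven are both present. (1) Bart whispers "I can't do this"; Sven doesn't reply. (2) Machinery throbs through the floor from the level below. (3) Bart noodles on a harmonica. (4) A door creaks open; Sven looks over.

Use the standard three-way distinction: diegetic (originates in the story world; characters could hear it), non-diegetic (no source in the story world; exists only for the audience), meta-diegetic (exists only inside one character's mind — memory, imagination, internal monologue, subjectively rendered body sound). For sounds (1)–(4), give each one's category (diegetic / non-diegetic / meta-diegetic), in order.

(1) on-screen dialogue — Bart speaks and Sven is there to hear → diegetic.
(2) machinery is part of the location's real environment → diegetic.
(3) a character is playing a harmonica on screen → diegetic.
(4) the sound comes from a door physically present in the location → diegetic.

diegetic, diegetic, diegetic, diegetic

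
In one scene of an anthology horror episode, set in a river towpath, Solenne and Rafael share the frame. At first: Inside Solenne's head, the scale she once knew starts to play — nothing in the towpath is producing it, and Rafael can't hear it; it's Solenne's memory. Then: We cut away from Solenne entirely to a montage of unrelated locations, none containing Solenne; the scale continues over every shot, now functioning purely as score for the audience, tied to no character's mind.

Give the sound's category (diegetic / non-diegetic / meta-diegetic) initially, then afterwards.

meta-diegetic, non-diegetic

Initially: the music lives inside Solenne's mind alone; Rafael can't hear it → meta-diegetic.
Afterwards: once it plays over shots Solenne isn't in, detached from any character's subjectivity, it's conventional underscore → non-diegetic.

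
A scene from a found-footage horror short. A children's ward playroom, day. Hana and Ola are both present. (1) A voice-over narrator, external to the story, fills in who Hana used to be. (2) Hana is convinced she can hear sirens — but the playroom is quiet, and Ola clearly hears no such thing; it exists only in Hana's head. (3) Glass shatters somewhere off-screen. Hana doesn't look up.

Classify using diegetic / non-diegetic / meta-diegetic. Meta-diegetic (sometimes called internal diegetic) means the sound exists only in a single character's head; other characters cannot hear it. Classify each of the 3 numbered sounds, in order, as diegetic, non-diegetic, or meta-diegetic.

Sound (1): external voice-over — not a character, not heard by anyone in the scene, so non-diegetic.
(2) subjective to Hana: the playroom is silent and Ola hears nothing → meta-diegetic.
(3) is diegetic: glass is a real object/event in the scene's world.

non-diegetic, meta-diegetic, diegetic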